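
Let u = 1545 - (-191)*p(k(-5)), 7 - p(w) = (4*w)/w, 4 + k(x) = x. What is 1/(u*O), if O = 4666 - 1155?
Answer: 1/7436298 ≈ 1.3448e-7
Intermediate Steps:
k(x) = -4 + x
p(w) = 3 (p(w) = 7 - 4*w/w = 7 - 1*4 = 7 - 4 = 3)
O = 3511
u = 2118 (u = 1545 - (-191)*3 = 1545 - 1*(-573) = 1545 + 573 = 2118)
1/(u*O) = 1/(2118*3511) = (1/2118)*(1/3511) = 1/7436298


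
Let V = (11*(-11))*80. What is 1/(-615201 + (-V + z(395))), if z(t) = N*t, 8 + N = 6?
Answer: -1/606311 ≈ -1.6493e-6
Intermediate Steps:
N = -2 (N = -8 + 6 = -2)
V = -9680 (V = -121*80 = -9680)
z(t) = -2*t
1/(-615201 + (-V + z(395))) = 1/(-615201 + (-1*(-9680) - 2*395)) = 1/(-615201 + (9680 - 790)) = 1/(-615201 + 8890) = 1/(-606311) = -1/606311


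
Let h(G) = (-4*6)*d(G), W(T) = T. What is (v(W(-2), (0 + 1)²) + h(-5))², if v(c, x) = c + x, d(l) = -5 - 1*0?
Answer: 14161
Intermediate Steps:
d(l) = -5 (d(l) = -5 + 0 = -5)
h(G) = 120 (h(G) = -4*6*(-5) = -24*(-5) = 120)
(v(W(-2), (0 + 1)²) + h(-5))² = ((-2 + (0 + 1)²) + 120)² = ((-2 + 1²) + 120)² = ((-2 + 1) + 120)² = (-1 + 120)² = 119² = 14161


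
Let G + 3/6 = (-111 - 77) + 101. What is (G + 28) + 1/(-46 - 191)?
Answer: -28205/474 ≈ -59.504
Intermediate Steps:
G = -175/2 (G = -½ + ((-111 - 77) + 101) = -½ + (-188 + 101) = -½ - 87 = -175/2 ≈ -87.500)
(G + 28) + 1/(-46 - 191) = (-175/2 + 28) + 1/(-46 - 191) = -119/2 + 1/(-237) = -119/2 - 1/237 = -28205/474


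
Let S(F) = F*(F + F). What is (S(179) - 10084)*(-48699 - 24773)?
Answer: -3967341056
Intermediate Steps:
S(F) = 2*F² (S(F) = F*(2*F) = 2*F²)
(S(179) - 10084)*(-48699 - 24773) = (2*179² - 10084)*(-48699 - 24773) = (2*32041 - 10084)*(-73472) = (64082 - 10084)*(-73472) = 53998*(-73472) = -3967341056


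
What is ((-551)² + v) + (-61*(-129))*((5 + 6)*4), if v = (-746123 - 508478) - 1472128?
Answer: -2076892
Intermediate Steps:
v = -2726729 (v = -1254601 - 1472128 = -2726729)
((-551)² + v) + (-61*(-129))*((5 + 6)*4) = ((-551)² - 2726729) + (-61*(-129))*((5 + 6)*4) = (303601 - 2726729) + 7869*(11*4) = -2423128 + 7869*44 = -2423128 + 346236 = -2076892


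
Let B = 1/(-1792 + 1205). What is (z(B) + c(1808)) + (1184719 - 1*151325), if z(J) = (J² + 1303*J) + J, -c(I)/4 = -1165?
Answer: 357680463279/344569 ≈ 1.0381e+6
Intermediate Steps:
c(I) = 4660 (c(I) = -4*(-1165) = 4660)
B = -1/587 (B = 1/(-587) = -1/587 ≈ -0.0017036)
z(J) = J² + 1304*J
(z(B) + c(1808)) + (1184719 - 1*151325) = (-(1304 - 1/587)/587 + 4660) + (1184719 - 1*151325) = (-1/587*765447/587 + 4660) + (1184719 - 151325) = (-765447/344569 + 4660) + 1033394 = 1604926093/344569 + 1033394 = 357680463279/344569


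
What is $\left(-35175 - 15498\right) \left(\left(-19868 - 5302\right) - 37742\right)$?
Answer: $3187939776$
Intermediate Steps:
$\left(-35175 - 15498\right) \left(\left(-19868 - 5302\right) - 37742\right) = - 50673 \left(-25170 - 37742\right) = \left(-50673\right) \left(-62912\right) = 3187939776$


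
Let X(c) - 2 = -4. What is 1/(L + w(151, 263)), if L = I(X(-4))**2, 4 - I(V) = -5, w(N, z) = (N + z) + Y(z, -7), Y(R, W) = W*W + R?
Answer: 1/807 ≈ 0.0012392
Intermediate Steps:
Y(R, W) = R + W**2 (Y(R, W) = W**2 + R = R + W**2)
w(N, z) = 49 + N + 2*z (w(N, z) = (N + z) + (z + (-7)**2) = (N + z) + (z + 49) = (N + z) + (49 + z) = 49 + N + 2*z)
X(c) = -2 (X(c) = 2 - 4 = -2)
I(V) = 9 (I(V) = 4 - 1*(-5) = 4 + 5 = 9)
L = 81 (L = 9**2 = 81)
1/(L + w(151, 263)) = 1/(81 + (49 + 151 + 2*263)) = 1/(81 + (49 + 151 + 526)) = 1/(81 + 726) = 1/807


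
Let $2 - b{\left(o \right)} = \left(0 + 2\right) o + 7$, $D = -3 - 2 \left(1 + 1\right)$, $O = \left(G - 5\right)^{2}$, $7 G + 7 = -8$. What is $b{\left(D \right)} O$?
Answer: $\frac{22500}{49} \approx 459.18$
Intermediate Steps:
$G = - \frac{15}{7}$ ($G = -1 + \frac{1}{7} \left(-8\right) = -1 - \frac{8}{7} = - \frac{15}{7} \approx -2.1429$)
$O = \frac{2500}{49}$ ($O = \left(- \frac{15}{7} - 5\right)^{2} = \left(- \frac{50}{7}\right)^{2} = \frac{2500}{49} \approx 51.02$)
$D = -7$ ($D = -3 - 4 = -7$)
$b{\left(o \right)} = -5 - 2 o$ ($b{\left(o \right)} = 2 - \left(\left(0 + 2\right) o + 7\right) = 2 - \left(2 o + 7\right) = 2 - \left(7 + 2 o\right) = -5 - 2 o$)
$b{\left(D \right)} O = \left(-5 - -14\right) \frac{2500}{49} = \left(-5 + 14\right) \frac{2500}{49} = 9 \cdot \frac{2500}{49} = \frac{22500}{49}$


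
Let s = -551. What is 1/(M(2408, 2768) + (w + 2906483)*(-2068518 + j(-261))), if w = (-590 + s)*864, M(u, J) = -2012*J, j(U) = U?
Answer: -1/3973424574577 ≈ -2.5167e-13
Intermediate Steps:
w = -985824 (w = (-590 - 551)*864 = -1141*864 = -985824)
1/(M(2408, 2768) + (w + 2906483)*(-2068518 + j(-261))) = 1/(-2012*2768 + (-985824 + 2906483)*(-2068518 - 261)) = 1/(-5569216 + 1920659*(-2068779)) = 1/(-5569216 - 3973419005361) = 1/(-3973424574577) = -1/3973424574577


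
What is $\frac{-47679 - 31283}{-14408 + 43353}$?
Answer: $- \frac{78962}{28945} \approx -2.728$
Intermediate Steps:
$\frac{-47679 - 31283}{-14408 + 43353} = \frac{-47679 - 31283}{28945} = \left(-47679 - 31283\right) \frac{1}{28945} = \left(-78962\right) \frac{1}{28945} = - \frac{78962}{28945}$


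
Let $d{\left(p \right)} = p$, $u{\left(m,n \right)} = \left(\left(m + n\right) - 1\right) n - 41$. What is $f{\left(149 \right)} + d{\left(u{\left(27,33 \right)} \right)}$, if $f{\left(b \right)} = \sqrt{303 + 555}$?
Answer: $1906 + \sqrt{858} \approx 1935.3$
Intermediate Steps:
$u{\left(m,n \right)} = -41 + n \left(-1 + m + n\right)$ ($u{\left(m,n \right)} = \left(-1 + m + n\right) n - 41 = n \left(-1 + m + n\right) - 41 = -41 + n \left(-1 + m + n\right)$)
$f{\left(b \right)} = \sqrt{858}$
$f{\left(149 \right)} + d{\left(u{\left(27,33 \right)} \right)} = \sqrt{858} + \left(-41 + 33^{2} - 33 + 27 \cdot 33\right) = \sqrt{858} + \left(-41 + 1089 - 33 + 891\right) = \sqrt{858} + 1906 = 1906 + \sqrt{858}$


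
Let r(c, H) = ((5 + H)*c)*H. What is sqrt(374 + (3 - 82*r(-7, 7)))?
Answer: sqrt(48593) ≈ 220.44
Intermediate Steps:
r(c, H) = H*c*(5 + H) (r(c, H) = (c*(5 + H))*H = H*c*(5 + H))
sqrt(374 + (3 - 82*r(-7, 7))) = sqrt(374 + (3 - 574*(-7)*(5 + 7))) = sqrt(374 + (3 - 574*(-7)*12)) = sqrt(374 + (3 - 82*(-588))) = sqrt(374 + (3 + 48216)) = sqrt(374 + 48219) = sqrt(48593)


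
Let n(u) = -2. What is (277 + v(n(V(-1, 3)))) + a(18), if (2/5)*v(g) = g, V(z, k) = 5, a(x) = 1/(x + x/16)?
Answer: 41624/153 ≈ 272.05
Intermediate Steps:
a(x) = 16/(17*x) (a(x) = 1/(x + x*(1/16)) = 1/(x + x/16) = 1/(17*x/16) = 16/(17*x))
v(g) = 5*g/2
(277 + v(n(V(-1, 3)))) + a(18) = (277 + (5/2)*(-2)) + (16/17)/18 = (277 - 5) + (16/17)*(1/18) = 272 + 8/153 = 41624/153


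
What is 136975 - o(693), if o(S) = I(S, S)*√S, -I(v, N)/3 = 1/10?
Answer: 136975 + 9*√77/10 ≈ 1.3698e+5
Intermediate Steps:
I(v, N) = -3/10
o(S) = -3*√S/10
136975 - o(693) = 136975 - (-3)*√693/10 = 136975 - (-3)*3*√77/10 = 136975 - (-9)*√77/10 = 136975 + 9*√77/10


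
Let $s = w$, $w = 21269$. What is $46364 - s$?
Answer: $25095$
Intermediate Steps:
$s = 21269$
$46364 - s = 46364 - 21269 = 25095$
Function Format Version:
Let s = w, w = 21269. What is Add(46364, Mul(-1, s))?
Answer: 25095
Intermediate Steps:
s = 21269
Add(46364, Mul(-1, s)) = Add(46364, Mul(-1, 21269)) = Add(46364, -21269) = 25095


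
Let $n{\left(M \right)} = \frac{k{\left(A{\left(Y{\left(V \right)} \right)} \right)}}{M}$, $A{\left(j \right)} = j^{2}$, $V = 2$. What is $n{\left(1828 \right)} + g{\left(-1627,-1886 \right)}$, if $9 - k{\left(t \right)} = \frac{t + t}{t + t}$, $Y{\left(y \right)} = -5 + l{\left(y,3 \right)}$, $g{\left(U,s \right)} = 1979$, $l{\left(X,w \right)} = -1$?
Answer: $\frac{904405}{457} \approx 1979.0$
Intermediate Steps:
$Y{\left(y \right)} = -6$ ($Y{\left(y \right)} = -5 - 1 = -6$)
$k{\left(t \right)} = 8$ ($k{\left(t \right)} = 9 - \frac{t + t}{t + t} = 9 - \frac{2 t}{2 t} = 9 - 2 t \frac{1}{2 t} = 9 - 1 = 8$)
$n{\left(M \right)} = \frac{8}{M}$
$n{\left(1828 \right)} + g{\left(-1627,-1886 \right)} = \frac{8}{1828} + 1979 = 8 \cdot \frac{1}{1828} + 1979 = \frac{2}{457} + 1979 = \frac{904405}{457}$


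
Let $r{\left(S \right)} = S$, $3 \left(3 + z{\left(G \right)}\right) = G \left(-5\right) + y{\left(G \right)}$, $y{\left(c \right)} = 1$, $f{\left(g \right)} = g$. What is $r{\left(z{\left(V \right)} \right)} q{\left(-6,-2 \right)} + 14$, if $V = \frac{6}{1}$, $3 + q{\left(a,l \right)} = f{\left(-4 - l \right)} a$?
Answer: $-100$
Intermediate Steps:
$q{\left(a,l \right)} = -3 + a \left(-4 - l\right)$ ($q{\left(a,l \right)} = -3 + \left(-4 - l\right) a = -3 + a \left(-4 - l\right)$)
$V = 6$ ($V = 6 \cdot 1 = 6$)
$z{\left(G \right)} = - \frac{8}{3} - \frac{5 G}{3}$ ($z{\left(G \right)} = -3 + \frac{G \left(-5\right) + 1}{3} = -3 + \frac{- 5 G + 1}{3} = -3 + \frac{1 - 5 G}{3} = -3 - \left(- \frac{1}{3} + \frac{5 G}{3}\right) = - \frac{8}{3} - \frac{5 G}{3}$)
$r{\left(z{\left(V \right)} \right)} q{\left(-6,-2 \right)} + 14 = \left(- \frac{8}{3} - 10\right) \left(-3 - - 6 \left(4 - 2\right)\right) + 14 = \left(- \frac{8}{3} - 10\right) \left(-3 - \left(-6\right) 2\right) + 14 = - \frac{38 \left(-3 + 12\right)}{3} + 14 = \left(- \frac{38}{3}\right) 9 + 14 = -114 + 14 = -100$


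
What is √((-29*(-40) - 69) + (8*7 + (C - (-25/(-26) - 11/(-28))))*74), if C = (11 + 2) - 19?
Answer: √155377222/182 ≈ 68.489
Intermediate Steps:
C = -6 (C = 13 - 19 = -6)
√((-29*(-40) - 69) + (8*7 + (C - (-25/(-26) - 11/(-28))))*74) = √((-29*(-40) - 69) + (8*7 + (-6 - (-25/(-26) - 11/(-28))))*74) = √((1160 - 69) + (56 + (-6 - (-25*(-1/26) - 11*(-1/28))))*74) = √(1091 + (56 + (-6 - (25/26 + 11/28)))*74) = √(1091 + (56 + (-6 - 1*493/364))*74) = √(1091 + (56 + (-6 - 493/364))*74) = √(1091 + (56 - 2677/364)*74) = √(1091 + (17707/364)*74) = √(1091 + 655159/182) = √(853721/182) = √155377222/182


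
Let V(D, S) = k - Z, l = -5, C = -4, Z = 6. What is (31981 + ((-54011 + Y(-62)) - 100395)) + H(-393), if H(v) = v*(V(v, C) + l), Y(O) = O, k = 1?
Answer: -118557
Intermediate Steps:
V(D, S) = -5 (V(D, S) = 1 - 1*6 = 1 - 6 = -5)
H(v) = -10*v (H(v) = v*(-5 - 5) = v*(-10) = -10*v)
(31981 + ((-54011 + Y(-62)) - 100395)) + H(-393) = (31981 + ((-54011 - 62) - 100395)) - 10*(-393) = (31981 + (-54073 - 100395)) + 3930 = (31981 - 154468) + 3930 = -122487 + 3930 = -118557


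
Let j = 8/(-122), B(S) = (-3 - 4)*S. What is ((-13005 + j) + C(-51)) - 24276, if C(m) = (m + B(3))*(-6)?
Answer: -2247793/61 ≈ -36849.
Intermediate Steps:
B(S) = -7*S
j = -4/61 (j = -1/122*8 = -4/61 ≈ -0.065574)
C(m) = 126 - 6*m (C(m) = (m - 7*3)*(-6) = (m - 21)*(-6) = (-21 + m)*(-6) = 126 - 6*m)
((-13005 + j) + C(-51)) - 24276 = ((-13005 - 4/61) + (126 - 6*(-51))) - 24276 = (-793309/61 + (126 + 306)) - 24276 = (-793309/61 + 432) - 24276 = -766957/61 - 24276 = -2247793/61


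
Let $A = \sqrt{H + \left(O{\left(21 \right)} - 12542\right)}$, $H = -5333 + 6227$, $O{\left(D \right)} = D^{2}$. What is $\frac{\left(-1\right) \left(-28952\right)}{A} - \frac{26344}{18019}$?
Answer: $- \frac{712}{487} - \frac{4136 i \sqrt{11207}}{1601} \approx -1.462 - 273.49 i$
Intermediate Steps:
$H = 894$
$A = i \sqrt{11207}$ ($A = \sqrt{894 - \left(12542 - 21^{2}\right)} = \sqrt{894 + \left(441 - 12542\right)} = \sqrt{894 - 12101} = \sqrt{-11207} = i \sqrt{11207} \approx 105.86 i$)
$\frac{\left(-1\right) \left(-28952\right)}{A} - \frac{26344}{18019} = \frac{\left(-1\right) \left(-28952\right)}{i \sqrt{11207}} - \frac{26344}{18019} = 28952 \left(- \frac{i \sqrt{11207}}{11207}\right) - \frac{712}{487} = - \frac{4136 i \sqrt{11207}}{1601} - \frac{712}{487} = - \frac{712}{487} - \frac{4136 i \sqrt{11207}}{1601}$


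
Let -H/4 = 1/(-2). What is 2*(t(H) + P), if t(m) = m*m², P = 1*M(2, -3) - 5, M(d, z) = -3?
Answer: 0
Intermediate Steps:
H = 2 (H = -4/(-2) = -4*(-½) = 2)
P = -8 (P = 1*(-3) - 5 = -3 - 5 = -8)
t(m) = m³
2*(t(H) + P) = 2*(2³ - 8) = 2*(8 - 8) = 2*0 = 0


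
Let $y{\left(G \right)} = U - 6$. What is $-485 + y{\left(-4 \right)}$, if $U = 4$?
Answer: $-487$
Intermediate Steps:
$y{\left(G \right)} = -2$ ($y{\left(G \right)} = 4 - 6 = -2$)
$-485 + y{\left(-4 \right)} = -485 - 2 = -487$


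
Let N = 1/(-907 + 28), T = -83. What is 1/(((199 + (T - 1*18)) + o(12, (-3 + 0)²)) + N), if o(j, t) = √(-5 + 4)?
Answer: 75717939/7421044522 - 772641*I/7421044522 ≈ 0.010203 - 0.00010411*I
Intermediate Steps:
o(j, t) = I (o(j, t) = √(-1) = I)
N = -1/879 (N = 1/(-879) = -1/879 ≈ -0.0011377)
1/(((199 + (T - 1*18)) + o(12, (-3 + 0)²)) + N) = 1/(((199 + (-83 - 1*18)) + I) - 1/879) = 1/(((199 + (-83 - 18)) + I) - 1/879) = 1/(((199 - 101) + I) - 1/879) = 1/((98 + I) - 1/879) = 1/(86141/879 + I) = 772641*(86141/879 - I)/7421044522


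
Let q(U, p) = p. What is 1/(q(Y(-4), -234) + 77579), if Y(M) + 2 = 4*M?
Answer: 1/77345 ≈ 1.2929e-5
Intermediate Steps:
Y(M) = -2 + 4*M
1/(q(Y(-4), -234) + 77579) = 1/(-234 + 77579) = 1/77345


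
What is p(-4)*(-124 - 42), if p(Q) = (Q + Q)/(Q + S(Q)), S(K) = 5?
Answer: 1328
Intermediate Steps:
p(Q) = 2*Q/(5 + Q) (p(Q) = (Q + Q)/(Q + 5) = (2*Q)/(5 + Q) = 2*Q/(5 + Q))
p(-4)*(-124 - 42) = (2*(-4)/(5 - 4))*(-124 - 42) = (2*(-4)/1)*(-166) = (2*(-4)*1)*(-166) = -8*(-166) = 1328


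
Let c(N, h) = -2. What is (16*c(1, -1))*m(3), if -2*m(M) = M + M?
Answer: 96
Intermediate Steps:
m(M) = -M (m(M) = -(M + M)/2 = -M)
(16*c(1, -1))*m(3) = (16*(-2))*(-1*3) = -32*(-3) = 96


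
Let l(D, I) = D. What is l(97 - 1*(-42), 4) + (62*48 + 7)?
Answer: 3122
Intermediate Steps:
l(97 - 1*(-42), 4) + (62*48 + 7) = (97 - 1*(-42)) + (62*48 + 7) = (97 + 42) + (2976 + 7) = 139 + 2983 = 3122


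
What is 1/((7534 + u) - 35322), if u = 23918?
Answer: -1/3870 ≈ -0.00025840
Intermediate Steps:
1/((7534 + u) - 35322) = 1/((7534 + 23918) - 35322) = 1/(31452 - 35322) = 1/(-3870) = -1/3870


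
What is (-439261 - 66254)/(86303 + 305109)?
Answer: -505515/391412 ≈ -1.2915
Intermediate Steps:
(-439261 - 66254)/(86303 + 305109) = -505515/391412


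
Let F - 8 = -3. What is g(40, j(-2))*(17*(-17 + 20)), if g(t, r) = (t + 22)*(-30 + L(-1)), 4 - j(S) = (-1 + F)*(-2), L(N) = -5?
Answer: -110670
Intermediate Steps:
F = 5 (F = 8 - 3 = 5)
j(S) = 12 (j(S) = 4 - (-1 + 5)*(-2) = 4 - 4*(-2) = 4 - 1*(-8) = 4 + 8 = 12)
g(t, r) = -770 - 35*t (g(t, r) = (t + 22)*(-30 - 5) = (22 + t)*(-35) = -770 - 35*t)
g(40, j(-2))*(17*(-17 + 20)) = (-770 - 35*40)*(17*(-17 + 20)) = (-770 - 1400)*(17*3) = -2170*51 = -110670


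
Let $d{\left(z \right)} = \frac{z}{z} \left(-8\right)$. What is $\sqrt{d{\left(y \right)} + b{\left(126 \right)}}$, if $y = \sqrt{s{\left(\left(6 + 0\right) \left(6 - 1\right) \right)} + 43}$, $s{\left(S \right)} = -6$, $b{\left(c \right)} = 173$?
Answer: $\sqrt{165} \approx 12.845$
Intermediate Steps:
$y = \sqrt{37}$ ($y = \sqrt{-6 + 43} = \sqrt{37} \approx 6.0828$)
$d{\left(z \right)} = -8$ ($d{\left(z \right)} = 1 \left(-8\right) = -8$)
$\sqrt{d{\left(y \right)} + b{\left(126 \right)}} = \sqrt{-8 + 173} = \sqrt{165}$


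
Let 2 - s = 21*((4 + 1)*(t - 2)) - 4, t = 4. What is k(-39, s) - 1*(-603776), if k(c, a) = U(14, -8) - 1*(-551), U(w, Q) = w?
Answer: 604341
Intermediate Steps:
s = -204 (s = 2 - (21*((4 + 1)*(4 - 2)) - 4) = 2 - (21*(5*2) - 4) = 2 - (21*10 - 4) = 2 - (210 - 4) = 2 - 1*206 = 2 - 206 = -204)
k(c, a) = 565 (k(c, a) = 14 - 1*(-551) = 14 + 551 = 565)
k(-39, s) - 1*(-603776) = 565 - 1*(-603776) = 565 + 603776 = 604341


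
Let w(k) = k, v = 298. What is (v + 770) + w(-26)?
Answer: 1042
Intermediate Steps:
(v + 770) + w(-26) = (298 + 770) - 26 = 1068 - 26 = 1042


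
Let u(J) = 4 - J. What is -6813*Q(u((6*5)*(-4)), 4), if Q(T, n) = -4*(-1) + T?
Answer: -872064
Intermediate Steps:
Q(T, n) = 4 + T
-6813*Q(u((6*5)*(-4)), 4) = -6813*(4 + (4 - 6*5*(-4))) = -6813*(4 + (4 - 30*(-4))) = -6813*(4 + (4 - 1*(-120))) = -6813*(4 + (4 + 120)) = -6813*(4 + 124) = -6813*128 = -872064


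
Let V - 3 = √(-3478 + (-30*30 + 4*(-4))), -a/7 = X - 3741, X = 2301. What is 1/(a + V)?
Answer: 10083/101671283 - 13*I*√26/101671283 ≈ 9.9173e-5 - 6.5198e-7*I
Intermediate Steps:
a = 10080 (a = -7*(2301 - 3741) = -7*(-1440) = 10080)
V = 3 + 13*I*√26 (V = 3 + √(-3478 + (-30*30 + 4*(-4))) = 3 + √(-3478 + (-900 - 16)) = 3 + √(-3478 - 916) = 3 + √(-4394) = 3 + 13*I*√26 ≈ 3.0 + 66.287*I)
1/(a + V) = 1/(10080 + (3 + 13*I*√26)) = 1/(10083 + 13*I*√26)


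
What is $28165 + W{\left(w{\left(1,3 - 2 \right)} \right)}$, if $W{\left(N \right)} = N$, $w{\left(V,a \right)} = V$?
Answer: $28166$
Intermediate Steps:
$28165 + W{\left(w{\left(1,3 - 2 \right)} \right)} = 28165 + 1 = 28166$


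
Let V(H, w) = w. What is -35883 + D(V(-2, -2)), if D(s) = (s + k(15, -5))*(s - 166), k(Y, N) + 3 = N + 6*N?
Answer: -29163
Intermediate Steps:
k(Y, N) = -3 + 7*N (k(Y, N) = -3 + (N + 6*N) = -3 + 7*N)
D(s) = (-166 + s)*(-38 + s) (D(s) = (s + (-3 + 7*(-5)))*(s - 166) = (s + (-3 - 35))*(-166 + s) = (s - 38)*(-166 + s) = (-38 + s)*(-166 + s) = (-166 + s)*(-38 + s))
-35883 + D(V(-2, -2)) = -35883 + (6308 + (-2)² - 204*(-2)) = -35883 + (6308 + 4 + 408) = -35883 + 6720 = -29163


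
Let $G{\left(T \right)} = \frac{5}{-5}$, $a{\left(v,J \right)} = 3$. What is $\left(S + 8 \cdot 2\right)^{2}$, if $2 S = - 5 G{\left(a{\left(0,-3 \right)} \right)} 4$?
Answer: $676$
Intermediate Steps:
$G{\left(T \right)} = -1$ ($G{\left(T \right)} = 5 \left(- \frac{1}{5}\right) = -1$)
$S = 10$ ($S = \frac{\left(-5\right) \left(-1\right) 4}{2} = \frac{5 \cdot 4}{2} = \frac{1}{2} \cdot 20 = 10$)
$\left(S + 8 \cdot 2\right)^{2} = \left(10 + 8 \cdot 2\right)^{2} = \left(10 + 16\right)^{2} = 26^{2} = 676$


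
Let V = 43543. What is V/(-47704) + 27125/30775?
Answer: -1842593/58723624 ≈ -0.031377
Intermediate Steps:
V/(-47704) + 27125/30775 = 43543/(-47704) + 27125/30775 = 43543*(-1/47704) + 27125*(1/30775) = -43543/47704 + 1085/1231 = -1842593/58723624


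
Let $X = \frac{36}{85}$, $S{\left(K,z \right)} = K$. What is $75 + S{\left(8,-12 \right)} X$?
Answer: $\frac{6663}{85} \approx 78.388$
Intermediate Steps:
$X = \frac{36}{85}$ ($X = 36 \cdot \frac{1}{85} = \frac{36}{85} \approx 0.42353$)
$75 + S{\left(8,-12 \right)} X = 75 + 8 \cdot \frac{36}{85} = 75 + \frac{288}{85} = \frac{6663}{85}$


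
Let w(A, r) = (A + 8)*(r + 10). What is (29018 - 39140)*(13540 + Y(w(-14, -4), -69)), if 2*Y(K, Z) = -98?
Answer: -136555902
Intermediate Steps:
w(A, r) = (8 + A)*(10 + r)
Y(K, Z) = -49 (Y(K, Z) = (½)*(-98) = -49)
(29018 - 39140)*(13540 + Y(w(-14, -4), -69)) = (29018 - 39140)*(13540 - 49) = -10122*13491 = -136555902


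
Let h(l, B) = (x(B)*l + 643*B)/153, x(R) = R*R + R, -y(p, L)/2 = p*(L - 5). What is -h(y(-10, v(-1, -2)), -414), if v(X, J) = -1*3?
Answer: 3069258/17 ≈ 1.8054e+5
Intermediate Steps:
v(X, J) = -3
y(p, L) = -2*p*(-5 + L) (y(p, L) = -2*p*(L - 5) = -2*p*(-5 + L))
x(R) = R + R**2 (x(R) = R**2 + R = R + R**2)
h(l, B) = 643*B/153 + B*l*(1 + B)/153 (h(l, B) = ((B*(1 + B))*l + 643*B)/153 = (B*l*(1 + B) + 643*B)*(1/153) = (643*B + B*l*(1 + B))*(1/153) = 643*B/153 + B*l*(1 + B)/153)
-h(y(-10, v(-1, -2)), -414) = -(-414)*(643 + (2*(-10)*(5 - 1*(-3)))*(1 - 414))/153 = -(-414)*(643 + (2*(-10)*(5 + 3))*(-413))/153 = -(-414)*(643 + (2*(-10)*8)*(-413))/153 = -(-414)*(643 - 160*(-413))/153 = -(-414)*(643 + 66080)/153 = -(-414)*66723/153 = -1*(-3069258/17) = 3069258/17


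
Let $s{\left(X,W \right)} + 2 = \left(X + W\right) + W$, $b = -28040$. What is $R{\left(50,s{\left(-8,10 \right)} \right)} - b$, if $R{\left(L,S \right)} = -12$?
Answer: $28028$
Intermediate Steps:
$s{\left(X,W \right)} = -2 + X + 2 W$ ($s{\left(X,W \right)} = -2 + \left(\left(X + W\right) + W\right) = -2 + \left(\left(W + X\right) + W\right) = -2 + \left(X + 2 W\right) = -2 + X + 2 W$)
$R{\left(50,s{\left(-8,10 \right)} \right)} - b = -12 - -28040 = -12 + 28040 = 28028$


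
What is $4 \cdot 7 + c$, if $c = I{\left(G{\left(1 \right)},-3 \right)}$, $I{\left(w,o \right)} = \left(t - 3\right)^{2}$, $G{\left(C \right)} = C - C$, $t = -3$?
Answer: $64$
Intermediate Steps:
$G{\left(C \right)} = 0$
$I{\left(w,o \right)} = 36$ ($I{\left(w,o \right)} = \left(-3 - 3\right)^{2} = \left(-6\right)^{2} = 36$)
$c = 36$
$4 \cdot 7 + c = 4 \cdot 7 + 36 = 28 + 36 = 64$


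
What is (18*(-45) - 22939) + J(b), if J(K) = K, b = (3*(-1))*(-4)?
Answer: -23737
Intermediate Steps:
b = 12 (b = -3*(-4) = 12)
(18*(-45) - 22939) + J(b) = (18*(-45) - 22939) + 12 = (-810 - 22939) + 12 = -23749 + 12 = -23737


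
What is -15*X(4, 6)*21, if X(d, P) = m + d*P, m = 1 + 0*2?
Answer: -7875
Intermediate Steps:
m = 1 (m = 1 + 0 = 1)
X(d, P) = 1 + P*d (X(d, P) = 1 + d*P = 1 + P*d)
-15*X(4, 6)*21 = -15*(1 + 6*4)*21 = -15*(1 + 24)*21 = -15*25*21 = -375*21 = -7875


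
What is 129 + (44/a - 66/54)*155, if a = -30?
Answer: -2590/9 ≈ -287.78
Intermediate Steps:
129 + (44/a - 66/54)*155 = 129 + (44/(-30) - 66/54)*155 = 129 + (44*(-1/30) - 66*1/54)*155 = 129 + (-22/15 - 11/9)*155 = 129 - 121/45*155 = 129 - 3751/9 = -2590/9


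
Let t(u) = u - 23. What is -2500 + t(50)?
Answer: -2473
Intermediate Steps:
t(u) = -23 + u
-2500 + t(50) = -2500 + (-23 + 50) = -2500 + 27 = -2473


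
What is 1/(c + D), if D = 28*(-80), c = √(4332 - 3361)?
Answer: -2240/5016629 - √971/5016629 ≈ -0.00045273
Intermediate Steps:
c = √971 ≈ 31.161
D = -2240
1/(c + D) = 1/(√971 - 2240) = 1/(-2240 + √971)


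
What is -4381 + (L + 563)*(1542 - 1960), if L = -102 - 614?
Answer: 59573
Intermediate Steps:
L = -716
-4381 + (L + 563)*(1542 - 1960) = -4381 + (-716 + 563)*(1542 - 1960) = -4381 - 153*(-418) = -4381 + 63954 = 59573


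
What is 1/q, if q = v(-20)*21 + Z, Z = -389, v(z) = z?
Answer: -1/809 ≈ -0.0012361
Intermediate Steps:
q = -809 (q = -20*21 - 389 = -420 - 389 = -809)
1/q = 1/(-809) = -1/809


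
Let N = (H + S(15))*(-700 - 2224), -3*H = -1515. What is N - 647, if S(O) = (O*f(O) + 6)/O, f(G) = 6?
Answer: -7479903/5 ≈ -1.4960e+6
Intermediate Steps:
H = 505 (H = -⅓*(-1515) = 505)
S(O) = (6 + 6*O)/O (S(O) = (O*6 + 6)/O = (6*O + 6)/O = (6 + 6*O)/O)
N = -7476668/5 (N = (505 + (6 + 6/15))*(-700 - 2224) = (505 + (6 + 6*(1/15)))*(-2924) = (505 + (6 + ⅖))*(-2924) = (505 + 32/5)*(-2924) = (2557/5)*(-2924) = -7476668/5 ≈ -1.4953e+6)
N - 647 = -7476668/5 - 647 = -7479903/5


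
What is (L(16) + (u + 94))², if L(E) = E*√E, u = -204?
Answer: 2116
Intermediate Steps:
L(E) = E^(3/2)
(L(16) + (u + 94))² = (16^(3/2) + (-204 + 94))² = (64 - 110)² = (-46)² = 2116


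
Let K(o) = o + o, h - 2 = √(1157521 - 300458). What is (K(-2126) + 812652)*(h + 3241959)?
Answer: 2620801272400 + 808400*√857063 ≈ 2.6215e+12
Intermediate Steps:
h = 2 + √857063 (h = 2 + √(1157521 - 300458) = 2 + √857063 ≈ 927.78)
K(o) = 2*o
(K(-2126) + 812652)*(h + 3241959) = (2*(-2126) + 812652)*((2 + √857063) + 3241959) = (-4252 + 812652)*(3241961 + √857063) = 808400*(3241961 + √857063) = 2620801272400 + 808400*√857063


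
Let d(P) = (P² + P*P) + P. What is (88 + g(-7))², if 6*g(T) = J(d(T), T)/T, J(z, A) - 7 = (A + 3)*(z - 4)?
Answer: 16297369/1764 ≈ 9238.9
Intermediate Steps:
d(P) = P + 2*P² (d(P) = (P² + P²) + P = 2*P² + P = P + 2*P²)
J(z, A) = 7 + (-4 + z)*(3 + A) (J(z, A) = 7 + (A + 3)*(z - 4) = 7 + (3 + A)*(-4 + z) = 7 + (-4 + z)*(3 + A))
g(T) = (-5 - 4*T + T²*(1 + 2*T) + 3*T*(1 + 2*T))/(6*T) (g(T) = ((-5 - 4*T + 3*(T*(1 + 2*T)) + T*(T*(1 + 2*T)))/T)/6 = ((-5 - 4*T + 3*T*(1 + 2*T) + T²*(1 + 2*T))/T)/6 = ((-5 - 4*T + T²*(1 + 2*T) + 3*T*(1 + 2*T))/T)/6 = (-5 - 4*T + T²*(1 + 2*T) + 3*T*(1 + 2*T))/(6*T))
(88 + g(-7))² = (88 + (⅙)*(-5 - 1*(-7) + 2*(-7)³ + 7*(-7)²)/(-7))² = (88 + (⅙)*(-⅐)*(-5 + 7 + 2*(-343) + 7*49))² = (88 + (⅙)*(-⅐)*(-5 + 7 - 686 + 343))² = (88 + (⅙)*(-⅐)*(-341))² = (88 + 341/42)² = (4037/42)² = 16297369/1764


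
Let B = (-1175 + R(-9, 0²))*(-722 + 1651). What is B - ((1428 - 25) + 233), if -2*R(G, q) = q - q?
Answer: -1093211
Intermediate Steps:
R(G, q) = 0 (R(G, q) = -(q - q)/2 = -½*0 = 0)
B = -1091575 (B = (-1175 + 0)*(-722 + 1651) = -1175*929 = -1091575)
B - ((1428 - 25) + 233) = -1091575 - ((1428 - 25) + 233) = -1091575 - (1403 + 233) = -1091575 - 1*1636 = -1091575 - 1636 = -1093211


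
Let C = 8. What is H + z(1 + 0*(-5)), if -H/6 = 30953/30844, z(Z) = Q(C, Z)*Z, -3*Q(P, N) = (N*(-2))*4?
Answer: -155201/46266 ≈ -3.3545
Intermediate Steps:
Q(P, N) = 8*N/3 (Q(P, N) = -N*(-2)*4/3 = -(-2*N)*4/3 = -(-8)*N/3 = 8*N/3)
z(Z) = 8*Z**2/3 (z(Z) = (8*Z/3)*Z = 8*Z**2/3)
H = -92859/15422 (H = -185718/30844 = -6*30953/30844 = -92859/15422 ≈ -6.0212)
H + z(1 + 0*(-5)) = -92859/15422 + 8*(1 + 0*(-5))**2/3 = -92859/15422 + 8*(1 + 0)**2/3 = -92859/15422 + (8/3)*1**2 = -92859/15422 + (8/3)*1 = -92859/15422 + 8/3 = -155201/46266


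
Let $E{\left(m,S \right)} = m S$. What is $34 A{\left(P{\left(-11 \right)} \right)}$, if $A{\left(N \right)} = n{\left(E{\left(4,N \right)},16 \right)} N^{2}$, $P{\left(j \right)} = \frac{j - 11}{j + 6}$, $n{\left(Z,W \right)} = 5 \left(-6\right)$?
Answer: $- \frac{98736}{5} \approx -19747.0$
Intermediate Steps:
$E{\left(m,S \right)} = S m$
$n{\left(Z,W \right)} = -30$
$P{\left(j \right)} = \frac{-11 + j}{6 + j}$
$A{\left(N \right)} = - 30 N^{2}$
$34 A{\left(P{\left(-11 \right)} \right)} = 34 \left(- 30 \left(\frac{-11 - 11}{6 - 11}\right)^{2}\right) = 34 \left(- 30 \left(\frac{1}{-5} \left(-22\right)\right)^{2}\right) = 34 \left(- 30 \left(\left(- \frac{1}{5}\right) \left(-22\right)\right)^{2}\right) = 34 \left(- 30 \left(\frac{22}{5}\right)^{2}\right) = 34 \left(\left(-30\right) \frac{484}{25}\right) = 34 \left(- \frac{2904}{5}\right) = - \frac{98736}{5}$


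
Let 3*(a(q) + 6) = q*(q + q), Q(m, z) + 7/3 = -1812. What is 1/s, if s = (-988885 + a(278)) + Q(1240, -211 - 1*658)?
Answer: -3/2817548 ≈ -1.0648e-6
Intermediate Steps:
Q(m, z) = -5443/3 (Q(m, z) = -7/3 - 1812 = -5443/3)
a(q) = -6 + 2*q²/3 (a(q) = -6 + (q*(q + q))/3 = -6 + (q*(2*q))/3 = -6 + (2*q²)/3 = -6 + 2*q²/3)
s = -2817548/3 (s = (-988885 + (-6 + (⅔)*278²)) - 5443/3 = (-988885 + (-6 + (⅔)*77284)) - 5443/3 = (-988885 + (-6 + 154568/3)) - 5443/3 = (-988885 + 154550/3) - 5443/3 = -2812105/3 - 5443/3 = -2817548/3 ≈ -9.3918e+5)
1/s = 1/(-2817548/3) = -3/2817548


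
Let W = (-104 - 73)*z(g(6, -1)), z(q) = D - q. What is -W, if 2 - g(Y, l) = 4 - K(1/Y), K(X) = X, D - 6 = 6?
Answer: 4897/2 ≈ 2448.5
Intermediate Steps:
D = 12 (D = 6 + 6 = 12)
g(Y, l) = -2 + 1/Y (g(Y, l) = 2 - (4 - 1/Y) = 2 + (-4 + 1/Y) = -2 + 1/Y)
z(q) = 12 - q
W = -4897/2 (W = (-104 - 73)*(12 - (-2 + 1/6)) = -177*(12 - (-2 + ⅙)) = -177*(12 - 1*(-11/6)) = -177*(12 + 11/6) = -177*83/6 = -4897/2 ≈ -2448.5)
-W = -1*(-4897/2) = 4897/2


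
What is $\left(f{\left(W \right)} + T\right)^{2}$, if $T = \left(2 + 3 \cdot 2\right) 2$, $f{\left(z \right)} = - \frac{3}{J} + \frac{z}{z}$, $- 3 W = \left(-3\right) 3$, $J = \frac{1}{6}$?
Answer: $1$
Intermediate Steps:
$J = \frac{1}{6} \approx 0.16667$
$W = 3$ ($W = - \frac{\left(-3\right) 3}{3} = \left(- \frac{1}{3}\right) \left(-9\right) = 3$)
$f{\left(z \right)} = -17$ ($f{\left(z \right)} = - 3 \frac{1}{\frac{1}{6}} + \frac{z}{z} = \left(-3\right) 6 + 1 = -18 + 1 = -17$)
$T = 16$ ($T = \left(2 + 6\right) 2 = 8 \cdot 2 = 16$)
$\left(f{\left(W \right)} + T\right)^{2} = \left(-17 + 16\right)^{2} = \left(-1\right)^{2} = 1$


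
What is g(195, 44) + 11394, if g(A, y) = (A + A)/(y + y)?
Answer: 501531/44 ≈ 11398.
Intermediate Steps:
g(A, y) = A/y (g(A, y) = (2*A)/((2*y)) = (2*A)*(1/(2*y)) = A/y)
g(195, 44) + 11394 = 195/44 + 11394 = 501531/44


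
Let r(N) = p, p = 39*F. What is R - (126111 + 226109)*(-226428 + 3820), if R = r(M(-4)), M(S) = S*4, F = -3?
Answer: 78406989643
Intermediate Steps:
M(S) = 4*S
p = -117 (p = 39*(-3) = -117)
r(N) = -117
R = -117
R - (126111 + 226109)*(-226428 + 3820) = -117 - (126111 + 226109)*(-226428 + 3820) = -117 - 352220*(-222608) = -117 - 1*(-78406989760) = -117 + 78406989760 = 78406989643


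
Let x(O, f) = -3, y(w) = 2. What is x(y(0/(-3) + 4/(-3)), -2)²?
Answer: 9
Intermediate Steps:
x(y(0/(-3) + 4/(-3)), -2)² = (-3)² = 9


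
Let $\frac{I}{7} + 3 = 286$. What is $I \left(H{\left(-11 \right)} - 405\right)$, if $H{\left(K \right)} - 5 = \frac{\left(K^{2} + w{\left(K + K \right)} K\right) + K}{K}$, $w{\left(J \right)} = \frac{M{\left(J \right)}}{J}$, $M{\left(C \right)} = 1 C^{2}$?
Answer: $-855792$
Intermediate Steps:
$M{\left(C \right)} = C^{2}$
$w{\left(J \right)} = J$ ($w{\left(J \right)} = \frac{J^{2}}{J} = J$)
$I = 1981$ ($I = -21 + 7 \cdot 286 = -21 + 2002 = 1981$)
$H{\left(K \right)} = 5 + \frac{K + 3 K^{2}}{K}$ ($H{\left(K \right)} = 5 + \frac{\left(K^{2} + \left(K + K\right) K\right) + K}{K} = 5 + \frac{\left(K^{2} + 2 K K\right) + K}{K} = 5 + \frac{\left(K^{2} + 2 K^{2}\right) + K}{K} = 5 + \frac{3 K^{2} + K}{K} = 5 + \frac{K + 3 K^{2}}{K}$)
$I \left(H{\left(-11 \right)} - 405\right) = 1981 \left(\left(6 + 3 \left(-11\right)\right) - 405\right) = 1981 \left(\left(6 - 33\right) - 405\right) = 1981 \left(-27 - 405\right) = 1981 \left(-432\right) = -855792$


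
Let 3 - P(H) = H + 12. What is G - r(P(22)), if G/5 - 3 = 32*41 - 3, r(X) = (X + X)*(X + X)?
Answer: 2716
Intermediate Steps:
P(H) = -9 - H (P(H) = 3 - (H + 12) = 3 - (12 + H) = 3 + (-12 - H) = -9 - H)
r(X) = 4*X**2 (r(X) = (2*X)*(2*X) = 4*X**2)
G = 6560 (G = 15 + 5*(32*41 - 3) = 15 + 5*(1312 - 3) = 15 + 5*1309 = 15 + 6545 = 6560)
G - r(P(22)) = 6560 - 4*(-9 - 1*22)**2 = 6560 - 4*(-9 - 22)**2 = 6560 - 4*(-31)**2 = 6560 - 4*961 = 6560 - 1*3844 = 6560 - 3844 = 2716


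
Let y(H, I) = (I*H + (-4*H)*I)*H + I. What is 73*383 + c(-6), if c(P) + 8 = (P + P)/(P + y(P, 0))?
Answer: 27953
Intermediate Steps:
y(H, I) = I - 3*I*H**2 (y(H, I) = (H*I - 4*H*I)*H + I = (-3*H*I)*H + I = -3*I*H**2 + I = I - 3*I*H**2)
c(P) = -6 (c(P) = -8 + (P + P)/(P + 0*(1 - 3*P**2)) = -8 + (2*P)/(P + 0) = -8 + (2*P)/P = -8 + 2 = -6)
73*383 + c(-6) = 73*383 - 6 = 27959 - 6 = 27953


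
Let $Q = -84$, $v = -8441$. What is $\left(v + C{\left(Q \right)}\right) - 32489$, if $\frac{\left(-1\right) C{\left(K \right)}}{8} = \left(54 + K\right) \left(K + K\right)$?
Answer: $-81250$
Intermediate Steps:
$C{\left(K \right)} = - 16 K \left(54 + K\right)$ ($C{\left(K \right)} = - 8 \left(54 + K\right) \left(K + K\right) = - 8 \left(54 + K\right) 2 K = - 8 \cdot 2 K \left(54 + K\right) = - 16 K \left(54 + K\right)$)
$\left(v + C{\left(Q \right)}\right) - 32489 = \left(-8441 - - 1344 \left(54 - 84\right)\right) - 32489 = \left(-8441 - \left(-1344\right) \left(-30\right)\right) - 32489 = \left(-8441 - 40320\right) - 32489 = -48761 - 32489 = -81250$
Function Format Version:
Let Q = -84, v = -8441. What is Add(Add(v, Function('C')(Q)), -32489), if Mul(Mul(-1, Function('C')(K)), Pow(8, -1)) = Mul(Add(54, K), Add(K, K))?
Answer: -81250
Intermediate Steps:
Function('C')(K) = Mul(-16, K, Add(54, K)) (Function('C')(K) = Mul(-8, Mul(Add(54, K), Add(K, K))) = Mul(-8, Mul(Add(54, K), Mul(2, K))) = Mul(-8, Mul(2, K, Add(54, K))) = Mul(-16, K, Add(54, K)))
Add(Add(v, Function('C')(Q)), -32489) = Add(Add(-8441, Mul(-16, -84, Add(54, -84))), -32489) = Add(Add(-8441, Mul(-16, -84, -30)), -32489) = Add(Add(-8441, -40320), -32489) = Add(-48761, -32489) = -81250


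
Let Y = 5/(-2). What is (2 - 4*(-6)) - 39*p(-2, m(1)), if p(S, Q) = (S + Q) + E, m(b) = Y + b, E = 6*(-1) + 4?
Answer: 481/2 ≈ 240.50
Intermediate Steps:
Y = -5/2 (Y = 5*(-1/2) = -5/2 ≈ -2.5000)
E = -2 (E = -6 + 4 = -2)
m(b) = -5/2 + b
p(S, Q) = -2 + Q + S (p(S, Q) = (S + Q) - 2 = (Q + S) - 2 = -2 + Q + S)
(2 - 4*(-6)) - 39*p(-2, m(1)) = (2 - 4*(-6)) - 39*(-2 + (-5/2 + 1) - 2) = (2 + 24) - 39*(-2 - 3/2 - 2) = 26 - 39*(-11/2) = 26 + 429/2 = 481/2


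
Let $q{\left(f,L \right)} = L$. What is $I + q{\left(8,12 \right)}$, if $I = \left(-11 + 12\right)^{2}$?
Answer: $13$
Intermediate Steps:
$I = 1$ ($I = 1^{2} = 1$)
$I + q{\left(8,12 \right)} = 1 + 12 = 13$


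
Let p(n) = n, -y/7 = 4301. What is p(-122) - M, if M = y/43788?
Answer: -5312029/43788 ≈ -121.31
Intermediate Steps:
y = -30107 (y = -7*4301 = -30107)
M = -30107/43788 ≈ -0.68756
p(-122) - M = -122 - 1*(-30107/43788) = -122 + 30107/43788 = -5312029/43788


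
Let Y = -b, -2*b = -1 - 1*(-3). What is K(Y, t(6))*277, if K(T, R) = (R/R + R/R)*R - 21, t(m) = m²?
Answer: 14127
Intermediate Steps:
b = -1 (b = -(-1 - 1*(-3))/2 = -(-1 + 3)/2 = -½*2 = -1)
Y = 1 (Y = -1*(-1) = 1)
K(T, R) = -21 + 2*R (K(T, R) = (1 + 1)*R - 21 = 2*R - 21 = -21 + 2*R)
K(Y, t(6))*277 = (-21 + 2*6²)*277 = (-21 + 2*36)*277 = (-21 + 72)*277 = 51*277 = 14127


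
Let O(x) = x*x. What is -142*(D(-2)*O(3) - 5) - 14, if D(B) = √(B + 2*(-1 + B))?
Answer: 696 - 2556*I*√2 ≈ 696.0 - 3614.7*I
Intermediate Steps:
D(B) = √(-2 + 3*B) (D(B) = √(B + (-2 + 2*B)) = √(-2 + 3*B))
O(x) = x²
-142*(D(-2)*O(3) - 5) - 14 = -142*(√(-2 + 3*(-2))*3² - 5) - 14 = -142*(√(-2 - 6)*9 - 5) - 14 = -142*(√(-8)*9 - 5) - 14 = -142*((2*I*√2)*9 - 5) - 14 = -142*(18*I*√2 - 5) - 14 = -142*(-5 + 18*I*√2) - 14 = (710 - 2556*I*√2) - 14 = 696 - 2556*I*√2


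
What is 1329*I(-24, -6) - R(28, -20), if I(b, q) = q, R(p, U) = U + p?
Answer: -7982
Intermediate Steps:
1329*I(-24, -6) - R(28, -20) = 1329*(-6) - (-20 + 28) = -7974 - 1*8 = -7974 - 8 = -7982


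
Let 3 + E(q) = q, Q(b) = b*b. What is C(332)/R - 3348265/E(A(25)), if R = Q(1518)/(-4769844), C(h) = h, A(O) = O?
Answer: -58714593473/384054 ≈ -1.5288e+5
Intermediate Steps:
Q(b) = b²
E(q) = -3 + q
R = -192027/397487 (R = 1518²/(-4769844) = 2304324*(-1/4769844) = -192027/397487 ≈ -0.48310)
C(332)/R - 3348265/E(A(25)) = 332/(-192027/397487) - 3348265/(-3 + 25) = 332*(-397487/192027) - 3348265/22 = -131965684/192027 - 3348265*1/22 = -131965684/192027 - 3348265/22 = -58714593473/384054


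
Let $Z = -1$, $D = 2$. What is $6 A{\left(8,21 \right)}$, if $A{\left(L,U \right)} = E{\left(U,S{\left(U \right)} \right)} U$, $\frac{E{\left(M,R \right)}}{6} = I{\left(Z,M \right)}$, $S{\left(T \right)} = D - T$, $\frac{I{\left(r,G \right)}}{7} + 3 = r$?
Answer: $-21168$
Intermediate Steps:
$I{\left(r,G \right)} = -21 + 7 r$
$S{\left(T \right)} = 2 - T$
$E{\left(M,R \right)} = -168$ ($E{\left(M,R \right)} = 6 \left(-21 + 7 \left(-1\right)\right) = 6 \left(-21 - 7\right) = 6 \left(-28\right) = -168$)
$A{\left(L,U \right)} = - 168 U$
$6 A{\left(8,21 \right)} = 6 \left(\left(-168\right) 21\right) = 6 \left(-3528\right) = -21168$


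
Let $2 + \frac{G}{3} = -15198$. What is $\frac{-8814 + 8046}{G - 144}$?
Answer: $\frac{16}{953} \approx 0.016789$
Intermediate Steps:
$G = -45600$ ($G = -6 + 3 \left(-15198\right) = -6 - 45594 = -45600$)
$\frac{-8814 + 8046}{G - 144} = \frac{-8814 + 8046}{-45600 - 144} = - \frac{768}{-45744} = \left(-768\right) \left(- \frac{1}{45744}\right) = \frac{16}{953}$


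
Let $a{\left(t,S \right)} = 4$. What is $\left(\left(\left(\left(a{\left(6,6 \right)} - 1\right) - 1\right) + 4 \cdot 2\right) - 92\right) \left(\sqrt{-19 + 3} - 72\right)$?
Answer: $5904 - 328 i \approx 5904.0 - 328.0 i$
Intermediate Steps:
$\left(\left(\left(\left(a{\left(6,6 \right)} - 1\right) - 1\right) + 4 \cdot 2\right) - 92\right) \left(\sqrt{-19 + 3} - 72\right) = \left(\left(\left(\left(4 - 1\right) - 1\right) + 4 \cdot 2\right) - 92\right) \left(\sqrt{-19 + 3} - 72\right) = \left(\left(\left(3 - 1\right) + 8\right) - 92\right) \left(\sqrt{-16} - 72\right) = \left(\left(2 + 8\right) - 92\right) \left(4 i - 72\right) = \left(10 - 92\right) \left(-72 + 4 i\right) = - 82 \left(-72 + 4 i\right) = 5904 - 328 i$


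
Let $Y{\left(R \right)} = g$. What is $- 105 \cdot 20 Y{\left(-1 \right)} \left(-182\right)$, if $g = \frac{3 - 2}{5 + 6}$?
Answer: $\frac{382200}{11} \approx 34745.0$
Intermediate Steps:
$g = \frac{1}{11}$ ($g = 1 \cdot \frac{1}{11} = \frac{1}{11} \approx 0.090909$)
$Y{\left(R \right)} = \frac{1}{11}$
$- 105 \cdot 20 Y{\left(-1 \right)} \left(-182\right) = - 105 \cdot 20 \cdot \frac{1}{11} \left(-182\right) = \left(-105\right) \frac{20}{11} \left(-182\right) = \left(- \frac{2100}{11}\right) \left(-182\right) = \frac{382200}{11}$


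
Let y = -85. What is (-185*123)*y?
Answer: 1934175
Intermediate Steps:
(-185*123)*y = -185*123*(-85) = -22755*(-85) = 1934175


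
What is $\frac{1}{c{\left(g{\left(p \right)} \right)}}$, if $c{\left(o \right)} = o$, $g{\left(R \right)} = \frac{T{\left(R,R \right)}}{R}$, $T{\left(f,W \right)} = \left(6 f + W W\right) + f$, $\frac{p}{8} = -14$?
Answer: $- \frac{1}{105} \approx -0.0095238$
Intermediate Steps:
$p = -112$ ($p = 8 \left(-14\right) = -112$)
$T{\left(f,W \right)} = W^{2} + 7 f$ ($T{\left(f,W \right)} = \left(6 f + W^{2}\right) + f = \left(W^{2} + 6 f\right) + f = W^{2} + 7 f$)
$g{\left(R \right)} = \frac{R^{2} + 7 R}{R}$
$\frac{1}{c{\left(g{\left(p \right)} \right)}} = \frac{1}{7 - 112} = \frac{1}{-105} = - \frac{1}{105}$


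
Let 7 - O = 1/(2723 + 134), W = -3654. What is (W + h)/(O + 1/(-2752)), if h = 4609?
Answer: 7508653120/55031639 ≈ 136.44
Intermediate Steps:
O = 19998/2857 (O = 7 - 1/(2723 + 134) = 7 - 1/2857 = 19998/2857 ≈ 6.9996)
(W + h)/(O + 1/(-2752)) = (-3654 + 4609)/(19998/2857 + 1/(-2752)) = 955/(19998/2857 - 1/2752) = 955/(55031639/7862464) = 955*(7862464/55031639) = 7508653120/55031639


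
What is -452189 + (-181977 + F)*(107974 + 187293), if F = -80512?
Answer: -77504791752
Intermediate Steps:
-452189 + (-181977 + F)*(107974 + 187293) = -452189 + (-181977 - 80512)*(107974 + 187293) = -452189 - 262489*295267 = -452189 - 77504339563 = -77504791752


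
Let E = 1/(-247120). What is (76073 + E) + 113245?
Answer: 46784264159/247120 ≈ 1.8932e+5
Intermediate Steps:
E = -1/247120 ≈ -4.0466e-6
(76073 + E) + 113245 = (76073 - 1/247120) + 113245 = 18799159759/247120 + 113245 = 46784264159/247120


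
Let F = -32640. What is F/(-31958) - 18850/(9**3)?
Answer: -289306870/11648691 ≈ -24.836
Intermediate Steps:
F/(-31958) - 18850/(9**3) = -32640/(-31958) - 18850/(9**3) = -32640*(-1/31958) - 18850/729 = 16320/15979 - 18850*1/729 = 16320/15979 - 18850/729 = -289306870/11648691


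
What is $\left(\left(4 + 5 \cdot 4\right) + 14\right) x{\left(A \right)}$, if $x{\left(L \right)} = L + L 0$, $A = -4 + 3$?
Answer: $-38$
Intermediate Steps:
$A = -1$
$x{\left(L \right)} = L$ ($x{\left(L \right)} = L + 0 = L$)
$\left(\left(4 + 5 \cdot 4\right) + 14\right) x{\left(A \right)} = \left(\left(4 + 5 \cdot 4\right) + 14\right) \left(-1\right) = \left(\left(4 + 20\right) + 14\right) \left(-1\right) = \left(24 + 14\right) \left(-1\right) = 38 \left(-1\right) = -38$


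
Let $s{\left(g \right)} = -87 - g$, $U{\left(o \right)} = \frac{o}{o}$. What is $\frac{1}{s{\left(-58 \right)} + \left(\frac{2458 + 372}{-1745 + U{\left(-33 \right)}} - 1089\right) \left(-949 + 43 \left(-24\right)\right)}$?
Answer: $\frac{872}{1883951275} \approx 4.6286 \cdot 10^{-7}$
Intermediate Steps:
$U{\left(o \right)} = 1$
$\frac{1}{s{\left(-58 \right)} + \left(\frac{2458 + 372}{-1745 + U{\left(-33 \right)}} - 1089\right) \left(-949 + 43 \left(-24\right)\right)} = \frac{1}{\left(-87 - -58\right) + \left(\frac{2458 + 372}{-1745 + 1} - 1089\right) \left(-949 + 43 \left(-24\right)\right)} = \frac{1}{\left(-87 + 58\right) + \left(\frac{2830}{-1744} - 1089\right) \left(-949 - 1032\right)} = \frac{1}{-29 + \left(2830 \left(- \frac{1}{1744}\right) - 1089\right) \left(-1981\right)} = \frac{1}{-29 + \left(- \frac{1415}{872} - 1089\right) \left(-1981\right)} = \frac{1}{-29 - - \frac{1883976563}{872}} = \frac{1}{-29 + \frac{1883976563}{872}} = \frac{1}{\frac{1883951275}{872}} = \frac{872}{1883951275}$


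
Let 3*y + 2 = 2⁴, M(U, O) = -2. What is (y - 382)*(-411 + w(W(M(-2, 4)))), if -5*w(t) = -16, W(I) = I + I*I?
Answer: 2308148/15 ≈ 1.5388e+5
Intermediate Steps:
W(I) = I + I²
y = 14/3 (y = -⅔ + (⅓)*2⁴ = -⅔ + (⅓)*16 = -⅔ + 16/3 = 14/3 ≈ 4.6667)
w(t) = 16/5 (w(t) = -⅕*(-16) = 16/5)
(y - 382)*(-411 + w(W(M(-2, 4)))) = (14/3 - 382)*(-411 + 16/5) = -1132/3*(-2039/5) = 2308148/15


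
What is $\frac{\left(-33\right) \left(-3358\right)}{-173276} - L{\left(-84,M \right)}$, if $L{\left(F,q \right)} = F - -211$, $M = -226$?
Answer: $- \frac{11058433}{86638} \approx -127.64$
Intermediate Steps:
$L{\left(F,q \right)} = 211 + F$ ($L{\left(F,q \right)} = F + 211 = 211 + F$)
$\frac{\left(-33\right) \left(-3358\right)}{-173276} - L{\left(-84,M \right)} = \frac{\left(-33\right) \left(-3358\right)}{-173276} - \left(211 - 84\right) = 110814 \left(- \frac{1}{173276}\right) - 127 = - \frac{55407}{86638} - 127 = - \frac{11058433}{86638}$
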